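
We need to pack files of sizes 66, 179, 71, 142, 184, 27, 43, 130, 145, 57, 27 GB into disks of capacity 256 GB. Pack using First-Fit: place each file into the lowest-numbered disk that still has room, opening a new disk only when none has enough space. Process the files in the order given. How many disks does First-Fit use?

5

Put 66 GB in disk 1; 190 GB remain.
Put 179 GB in disk 1; 11 GB remain.
Put 71 GB in disk 2; 185 GB remain.
Put 142 GB in disk 2; 43 GB remain.
Put 184 GB in disk 3; 72 GB remain.
Put 27 GB in disk 2; 16 GB remain.
Put 43 GB in disk 3; 29 GB remain.
Put 130 GB in disk 4; 126 GB remain.
Put 145 GB in disk 5; 111 GB remain.
Put 57 GB in disk 4; 69 GB remain.
Put 27 GB in disk 3; 2 GB remain.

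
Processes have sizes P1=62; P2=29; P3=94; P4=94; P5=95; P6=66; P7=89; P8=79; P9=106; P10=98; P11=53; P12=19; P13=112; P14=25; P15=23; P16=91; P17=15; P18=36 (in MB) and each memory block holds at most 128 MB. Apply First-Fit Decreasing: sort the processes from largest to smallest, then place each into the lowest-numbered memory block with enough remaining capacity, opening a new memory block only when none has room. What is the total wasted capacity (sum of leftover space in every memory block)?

Sorted descending: 112, 106, 98, 95, 94, 94, 91, 89, 79, 66, 62, 53, 36, 29, 25, 23, 19, 15.
112 MB → memory block 1 (remaining 16 MB)
106 MB → memory block 2 (remaining 22 MB)
98 MB → memory block 3 (remaining 30 MB)
95 MB → memory block 4 (remaining 33 MB)
94 MB → memory block 5 (remaining 34 MB)
94 MB → memory block 6 (remaining 34 MB)
91 MB → memory block 7 (remaining 37 MB)
89 MB → memory block 8 (remaining 39 MB)
79 MB → memory block 9 (remaining 49 MB)
66 MB → memory block 10 (remaining 62 MB)
62 MB → memory block 10 (remaining 0 MB)
53 MB → memory block 11 (remaining 75 MB)
36 MB → memory block 7 (remaining 1 MB)
29 MB → memory block 3 (remaining 1 MB)
25 MB → memory block 4 (remaining 8 MB)
23 MB → memory block 5 (remaining 11 MB)
19 MB → memory block 2 (remaining 3 MB)
15 MB → memory block 1 (remaining 1 MB)
11 memory blocks × 128 MB = 1408 MB; used 1186 MB; unused 222 MB.

222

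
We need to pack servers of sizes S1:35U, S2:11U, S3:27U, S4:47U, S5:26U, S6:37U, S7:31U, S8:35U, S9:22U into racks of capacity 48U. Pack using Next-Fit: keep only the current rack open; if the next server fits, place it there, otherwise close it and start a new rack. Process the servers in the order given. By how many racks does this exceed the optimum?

Next-Fit: [35,11] [27] [47] [26] [37] [31] [35] [22] → 8 racks.
7 servers exceed 24U (half the capacity), and no two of those can share a rack, so at least 7 racks are needed.
An optimal packing achieves that bound: [47] [37,11] [35] [35] [31] [27] [26,22] → 7 racks.
Excess: 8 − 7 = 1.

1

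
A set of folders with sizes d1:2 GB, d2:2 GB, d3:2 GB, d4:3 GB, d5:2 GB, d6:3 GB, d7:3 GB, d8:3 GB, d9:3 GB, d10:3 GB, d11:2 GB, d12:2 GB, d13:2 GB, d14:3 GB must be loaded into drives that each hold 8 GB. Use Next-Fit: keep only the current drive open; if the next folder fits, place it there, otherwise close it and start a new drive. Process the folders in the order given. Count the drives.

5 drives

drive 1: place d1 (2 GB), 6 GB left
drive 1: place d2 (2 GB), 4 GB left
drive 1: place d3 (2 GB), 2 GB left
drive 2: place d4 (3 GB), 5 GB left
drive 2: place d5 (2 GB), 3 GB left
drive 2: place d6 (3 GB), 0 GB left
drive 3: place d7 (3 GB), 5 GB left
drive 3: place d8 (3 GB), 2 GB left
drive 4: place d9 (3 GB), 5 GB left
drive 4: place d10 (3 GB), 2 GB left
drive 4: place d11 (2 GB), 0 GB left
drive 5: place d12 (2 GB), 6 GB left
drive 5: place d13 (2 GB), 4 GB left
drive 5: place d14 (3 GB), 1 GB left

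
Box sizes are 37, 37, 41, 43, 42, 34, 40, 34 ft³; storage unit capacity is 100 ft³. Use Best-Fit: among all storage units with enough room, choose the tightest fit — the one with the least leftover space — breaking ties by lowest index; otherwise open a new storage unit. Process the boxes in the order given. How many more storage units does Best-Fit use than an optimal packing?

0

Best-Fit: [37,37] [41,43] [42,34] [40,34] → 4 storage units.
Total size 308 ft³; any packing needs at least ⌈308/100⌉ = 4 storage units.
So 4 is already optimal.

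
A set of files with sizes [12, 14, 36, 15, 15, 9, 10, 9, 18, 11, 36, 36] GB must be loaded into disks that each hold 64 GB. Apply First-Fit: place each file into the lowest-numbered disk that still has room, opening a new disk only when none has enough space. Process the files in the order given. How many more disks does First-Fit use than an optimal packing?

1

First-Fit: [12,14,36] [15,15,9,10,9] [18,11] [36] [36] → 5 disks.
Total size 221 GB; any packing needs at least ⌈221/64⌉ = 4 disks.
An optimal packing achieves that bound: [36,18,10] [36,15,12] [36,15,11] [14,9,9] → 4 disks.
Excess: 5 − 4 = 1.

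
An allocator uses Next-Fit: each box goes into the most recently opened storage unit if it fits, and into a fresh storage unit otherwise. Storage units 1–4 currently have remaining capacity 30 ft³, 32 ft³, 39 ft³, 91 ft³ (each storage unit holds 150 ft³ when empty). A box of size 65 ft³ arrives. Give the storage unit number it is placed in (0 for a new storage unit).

4

Next-Fit only looks at storage unit 4, which has 91 ft³ free.
65 ft³ fits there.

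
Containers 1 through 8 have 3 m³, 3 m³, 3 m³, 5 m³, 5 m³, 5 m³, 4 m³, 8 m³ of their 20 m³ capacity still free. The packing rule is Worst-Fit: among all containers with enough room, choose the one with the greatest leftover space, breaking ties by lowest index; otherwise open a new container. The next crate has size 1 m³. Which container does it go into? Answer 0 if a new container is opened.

8

Containers with room: container 1 (3 m³), container 2 (3 m³), container 3 (3 m³), container 4 (5 m³), container 5 (5 m³), container 6 (5 m³), container 7 (4 m³), container 8 (8 m³).
Most room is container 8 with 8 m³ free.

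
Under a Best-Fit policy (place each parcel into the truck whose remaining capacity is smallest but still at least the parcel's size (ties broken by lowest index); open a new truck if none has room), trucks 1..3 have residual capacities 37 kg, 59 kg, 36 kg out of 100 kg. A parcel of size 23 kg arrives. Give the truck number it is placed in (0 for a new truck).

3

Trucks with room: truck 1 (37 kg), truck 2 (59 kg), truck 3 (36 kg).
Tightest fit is truck 3 with 36 kg free.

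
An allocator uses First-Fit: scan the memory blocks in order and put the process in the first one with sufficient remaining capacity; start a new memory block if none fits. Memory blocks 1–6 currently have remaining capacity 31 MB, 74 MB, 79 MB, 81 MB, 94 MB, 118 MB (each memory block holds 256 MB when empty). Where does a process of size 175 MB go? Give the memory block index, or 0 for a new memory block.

0

No memory block has ≥ 175 MB free, so a new memory block is opened.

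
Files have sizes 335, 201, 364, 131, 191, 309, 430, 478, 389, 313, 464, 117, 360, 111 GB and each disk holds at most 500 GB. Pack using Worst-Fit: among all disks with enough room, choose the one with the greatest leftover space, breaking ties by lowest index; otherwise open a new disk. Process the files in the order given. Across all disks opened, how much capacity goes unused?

807

disk 1: place 335 GB, 165 GB left
disk 2: place 201 GB, 299 GB left
disk 3: place 364 GB, 136 GB left
disk 2: place 131 GB, 168 GB left
disk 4: place 191 GB, 309 GB left
disk 4: place 309 GB, 0 GB left
disk 5: place 430 GB, 70 GB left
disk 6: place 478 GB, 22 GB left
disk 7: place 389 GB, 111 GB left
disk 8: place 313 GB, 187 GB left
disk 9: place 464 GB, 36 GB left
disk 8: place 117 GB, 70 GB left
disk 10: place 360 GB, 140 GB left
disk 2: place 111 GB, 57 GB left
10 disks × 500 GB = 5000 GB; used 4193 GB; unused 807 GB.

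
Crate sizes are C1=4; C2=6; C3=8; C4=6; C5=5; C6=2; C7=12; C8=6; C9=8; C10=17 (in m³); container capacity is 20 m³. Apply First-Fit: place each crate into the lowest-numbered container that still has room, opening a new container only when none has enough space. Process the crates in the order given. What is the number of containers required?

Put C1 (4 m³) in container 1; 16 m³ remain.
Put C2 (6 m³) in container 1; 10 m³ remain.
Put C3 (8 m³) in container 1; 2 m³ remain.
Put C4 (6 m³) in container 2; 14 m³ remain.
Put C5 (5 m³) in container 2; 9 m³ remain.
Put C6 (2 m³) in container 1; 0 m³ remain.
Put C7 (12 m³) in container 3; 8 m³ remain.
Put C8 (6 m³) in container 2; 3 m³ remain.
Put C9 (8 m³) in container 3; 0 m³ remain.
Put C10 (17 m³) in container 4; 3 m³ remain.
Final containers: [4,6,8,2] [6,5,6] [12,8] [17].

4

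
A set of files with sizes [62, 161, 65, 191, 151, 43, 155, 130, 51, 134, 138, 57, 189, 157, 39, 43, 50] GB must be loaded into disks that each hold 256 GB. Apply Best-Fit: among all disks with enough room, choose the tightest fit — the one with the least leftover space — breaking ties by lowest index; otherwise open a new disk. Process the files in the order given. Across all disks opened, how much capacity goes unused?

disk 1: place 62 GB, 194 GB left
disk 1: place 161 GB, 33 GB left
disk 2: place 65 GB, 191 GB left
disk 2: place 191 GB, 0 GB left
disk 3: place 151 GB, 105 GB left
disk 3: place 43 GB, 62 GB left
disk 4: place 155 GB, 101 GB left
disk 5: place 130 GB, 126 GB left
disk 3: place 51 GB, 11 GB left
disk 6: place 134 GB, 122 GB left
disk 7: place 138 GB, 118 GB left
disk 4: place 57 GB, 44 GB left
disk 8: place 189 GB, 67 GB left
disk 9: place 157 GB, 99 GB left
disk 4: place 39 GB, 5 GB left
disk 8: place 43 GB, 24 GB left
disk 9: place 50 GB, 49 GB left
9 disks × 256 GB = 2304 GB; used 1816 GB; unused 488 GB.

488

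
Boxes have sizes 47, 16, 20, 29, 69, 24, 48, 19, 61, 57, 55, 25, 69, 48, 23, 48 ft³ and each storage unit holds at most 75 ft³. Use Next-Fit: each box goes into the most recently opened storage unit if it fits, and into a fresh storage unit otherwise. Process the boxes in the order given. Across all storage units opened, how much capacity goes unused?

242

Put 47 ft³ in storage unit 1; 28 ft³ remain.
Put 16 ft³ in storage unit 1; 12 ft³ remain.
Put 20 ft³ in storage unit 2; 55 ft³ remain.
Put 29 ft³ in storage unit 2; 26 ft³ remain.
Put 69 ft³ in storage unit 3; 6 ft³ remain.
Put 24 ft³ in storage unit 4; 51 ft³ remain.
Put 48 ft³ in storage unit 4; 3 ft³ remain.
Put 19 ft³ in storage unit 5; 56 ft³ remain.
Put 61 ft³ in storage unit 6; 14 ft³ remain.
Put 57 ft³ in storage unit 7; 18 ft³ remain.
Put 55 ft³ in storage unit 8; 20 ft³ remain.
Put 25 ft³ in storage unit 9; 50 ft³ remain.
Put 69 ft³ in storage unit 10; 6 ft³ remain.
Put 48 ft³ in storage unit 11; 27 ft³ remain.
Put 23 ft³ in storage unit 11; 4 ft³ remain.
Put 48 ft³ in storage unit 12; 27 ft³ remain.
12 storage units × 75 ft³ = 900 ft³; used 658 ft³; unused 242 ft³.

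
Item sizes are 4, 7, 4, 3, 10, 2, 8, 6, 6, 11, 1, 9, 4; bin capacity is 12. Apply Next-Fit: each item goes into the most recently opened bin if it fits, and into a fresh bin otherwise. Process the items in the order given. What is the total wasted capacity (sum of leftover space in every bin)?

21

Put 4 in bin 1; 8 remain.
Put 7 in bin 1; 1 remain.
Put 4 in bin 2; 8 remain.
Put 3 in bin 2; 5 remain.
Put 10 in bin 3; 2 remain.
Put 2 in bin 3; 0 remain.
Put 8 in bin 4; 4 remain.
Put 6 in bin 5; 6 remain.
Put 6 in bin 5; 0 remain.
Put 11 in bin 6; 1 remain.
Put 1 in bin 6; 0 remain.
Put 9 in bin 7; 3 remain.
Put 4 in bin 8; 8 remain.
8 bins × 12 = 96; used 75; unused 21.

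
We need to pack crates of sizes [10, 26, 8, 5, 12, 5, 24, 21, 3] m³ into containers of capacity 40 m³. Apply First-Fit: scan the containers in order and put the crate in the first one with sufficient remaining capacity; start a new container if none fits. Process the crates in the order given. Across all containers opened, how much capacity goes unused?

container 1: place 10 m³, 30 m³ left
container 1: place 26 m³, 4 m³ left
container 2: place 8 m³, 32 m³ left
container 2: place 5 m³, 27 m³ left
container 2: place 12 m³, 15 m³ left
container 2: place 5 m³, 10 m³ left
container 3: place 24 m³, 16 m³ left
container 4: place 21 m³, 19 m³ left
container 1: place 3 m³, 1 m³ left
4 containers × 40 m³ = 160 m³; used 114 m³; unused 46 m³.

46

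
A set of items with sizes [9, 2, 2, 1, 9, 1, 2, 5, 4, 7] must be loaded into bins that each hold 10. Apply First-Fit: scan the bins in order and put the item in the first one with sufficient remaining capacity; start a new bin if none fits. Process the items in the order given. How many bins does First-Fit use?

5 bins

9 → bin 1 (remaining 1)
2 → bin 2 (remaining 8)
2 → bin 2 (remaining 6)
1 → bin 1 (remaining 0)
9 → bin 3 (remaining 1)
1 → bin 2 (remaining 5)
2 → bin 2 (remaining 3)
5 → bin 4 (remaining 5)
4 → bin 4 (remaining 1)
7 → bin 5 (remaining 3)
Final bins: [9,1] [2,2,1,2] [9] [5,4] [7].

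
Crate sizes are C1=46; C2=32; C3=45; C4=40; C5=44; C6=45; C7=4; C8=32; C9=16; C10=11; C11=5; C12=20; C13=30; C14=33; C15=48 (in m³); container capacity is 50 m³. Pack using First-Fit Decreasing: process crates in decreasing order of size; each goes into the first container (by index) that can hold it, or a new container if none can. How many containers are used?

10

Sorted descending: 48, 46, 45, 45, 44, 40, 33, 32, 32, 30, 20, 16, 11, 5, 4.
container 1: place 48 m³, 2 m³ left
container 2: place 46 m³, 4 m³ left
container 3: place 45 m³, 5 m³ left
container 4: place 45 m³, 5 m³ left
container 5: place 44 m³, 6 m³ left
container 6: place 40 m³, 10 m³ left
container 7: place 33 m³, 17 m³ left
container 8: place 32 m³, 18 m³ left
container 9: place 32 m³, 18 m³ left
container 10: place 30 m³, 20 m³ left
container 10: place 20 m³, 0 m³ left
container 7: place 16 m³, 1 m³ left
container 8: place 11 m³, 7 m³ left
container 3: place 5 m³, 0 m³ left
container 2: place 4 m³, 0 m³ left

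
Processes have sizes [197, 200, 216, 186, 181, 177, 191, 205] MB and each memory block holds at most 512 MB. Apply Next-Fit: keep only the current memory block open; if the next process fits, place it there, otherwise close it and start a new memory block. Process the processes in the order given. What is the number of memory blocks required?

Put 197 MB in memory block 1; 315 MB remain.
Put 200 MB in memory block 1; 115 MB remain.
Put 216 MB in memory block 2; 296 MB remain.
Put 186 MB in memory block 2; 110 MB remain.
Put 181 MB in memory block 3; 331 MB remain.
Put 177 MB in memory block 3; 154 MB remain.
Put 191 MB in memory block 4; 321 MB remain.
Put 205 MB in memory block 4; 116 MB remain.

4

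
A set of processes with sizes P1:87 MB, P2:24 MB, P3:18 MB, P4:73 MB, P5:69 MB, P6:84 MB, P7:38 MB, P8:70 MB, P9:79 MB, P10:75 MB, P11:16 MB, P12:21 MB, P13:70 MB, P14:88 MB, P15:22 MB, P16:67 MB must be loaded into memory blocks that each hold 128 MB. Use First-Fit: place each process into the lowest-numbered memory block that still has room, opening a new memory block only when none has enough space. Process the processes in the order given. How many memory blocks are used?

P1 (87 MB) → memory block 1 (remaining 41 MB)
P2 (24 MB) → memory block 1 (remaining 17 MB)
P3 (18 MB) → memory block 2 (remaining 110 MB)
P4 (73 MB) → memory block 2 (remaining 37 MB)
P5 (69 MB) → memory block 3 (remaining 59 MB)
P6 (84 MB) → memory block 4 (remaining 44 MB)
P7 (38 MB) → memory block 3 (remaining 21 MB)
P8 (70 MB) → memory block 5 (remaining 58 MB)
P9 (79 MB) → memory block 6 (remaining 49 MB)
P10 (75 MB) → memory block 7 (remaining 53 MB)
P11 (16 MB) → memory block 1 (remaining 1 MB)
P12 (21 MB) → memory block 2 (remaining 16 MB)
P13 (70 MB) → memory block 8 (remaining 58 MB)
P14 (88 MB) → memory block 9 (remaining 40 MB)
P15 (22 MB) → memory block 4 (remaining 22 MB)
P16 (67 MB) → memory block 10 (remaining 61 MB)

10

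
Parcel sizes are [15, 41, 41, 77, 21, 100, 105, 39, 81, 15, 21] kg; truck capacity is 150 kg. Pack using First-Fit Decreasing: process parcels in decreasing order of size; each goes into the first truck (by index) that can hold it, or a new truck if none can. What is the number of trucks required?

Sorted descending: 105, 100, 81, 77, 41, 41, 39, 21, 21, 15, 15.
105 kg → truck 1 (remaining 45 kg)
100 kg → truck 2 (remaining 50 kg)
81 kg → truck 3 (remaining 69 kg)
77 kg → truck 4 (remaining 73 kg)
41 kg → truck 1 (remaining 4 kg)
41 kg → truck 2 (remaining 9 kg)
39 kg → truck 3 (remaining 30 kg)
21 kg → truck 3 (remaining 9 kg)
21 kg → truck 4 (remaining 52 kg)
15 kg → truck 4 (remaining 37 kg)
15 kg → truck 4 (remaining 22 kg)

4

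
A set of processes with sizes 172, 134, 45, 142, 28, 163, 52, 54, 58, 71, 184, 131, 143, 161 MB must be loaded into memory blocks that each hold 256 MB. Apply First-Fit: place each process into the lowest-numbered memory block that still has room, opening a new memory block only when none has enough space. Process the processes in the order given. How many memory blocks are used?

172 MB → memory block 1 (remaining 84 MB)
134 MB → memory block 2 (remaining 122 MB)
45 MB → memory block 1 (remaining 39 MB)
142 MB → memory block 3 (remaining 114 MB)
28 MB → memory block 1 (remaining 11 MB)
163 MB → memory block 4 (remaining 93 MB)
52 MB → memory block 2 (remaining 70 MB)
54 MB → memory block 2 (remaining 16 MB)
58 MB → memory block 3 (remaining 56 MB)
71 MB → memory block 4 (remaining 22 MB)
184 MB → memory block 5 (remaining 72 MB)
131 MB → memory block 6 (remaining 125 MB)
143 MB → memory block 7 (remaining 113 MB)
161 MB → memory block 8 (remaining 95 MB)

8 memory blocks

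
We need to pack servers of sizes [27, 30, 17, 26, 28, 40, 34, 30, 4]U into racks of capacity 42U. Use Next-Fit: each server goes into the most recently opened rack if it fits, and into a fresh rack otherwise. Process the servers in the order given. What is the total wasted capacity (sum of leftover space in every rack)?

Put 27U in rack 1; 15U remain.
Put 30U in rack 2; 12U remain.
Put 17U in rack 3; 25U remain.
Put 26U in rack 4; 16U remain.
Put 28U in rack 5; 14U remain.
Put 40U in rack 6; 2U remain.
Put 34U in rack 7; 8U remain.
Put 30U in rack 8; 12U remain.
Put 4U in rack 8; 8U remain.
8 racks × 42U = 336U; used 236U; unused 100U.

100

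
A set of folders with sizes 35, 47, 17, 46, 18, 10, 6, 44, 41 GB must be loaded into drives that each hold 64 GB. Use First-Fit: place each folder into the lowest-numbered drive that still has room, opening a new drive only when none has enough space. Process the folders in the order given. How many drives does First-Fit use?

Put 35 GB in drive 1; 29 GB remain.
Put 47 GB in drive 2; 17 GB remain.
Put 17 GB in drive 1; 12 GB remain.
Put 46 GB in drive 3; 18 GB remain.
Put 18 GB in drive 3; 0 GB remain.
Put 10 GB in drive 1; 2 GB remain.
Put 6 GB in drive 2; 11 GB remain.
Put 44 GB in drive 4; 20 GB remain.
Put 41 GB in drive 5; 23 GB remain.

5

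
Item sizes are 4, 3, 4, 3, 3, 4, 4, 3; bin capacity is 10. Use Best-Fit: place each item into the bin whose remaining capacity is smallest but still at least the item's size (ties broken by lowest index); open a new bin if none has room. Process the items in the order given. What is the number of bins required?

3

bin 1: place 4, 6 left
bin 1: place 3, 3 left
bin 2: place 4, 6 left
bin 1: place 3, 0 left
bin 2: place 3, 3 left
bin 3: place 4, 6 left
bin 3: place 4, 2 left
bin 2: place 3, 0 left
Final bins: [4,3,3] [4,3,3] [4,4].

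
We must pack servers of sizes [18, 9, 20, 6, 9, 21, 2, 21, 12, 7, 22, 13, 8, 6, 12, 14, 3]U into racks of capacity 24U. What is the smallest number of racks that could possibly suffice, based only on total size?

9

Total size = 18 + 9 + 20 + 6 + 9 + 21 + 2 + 21 + 12 + 7 + 22 + 13 + 8 + 6 + 12 + 14 + 3 = 203U.
⌈203 / 24⌉ = 9.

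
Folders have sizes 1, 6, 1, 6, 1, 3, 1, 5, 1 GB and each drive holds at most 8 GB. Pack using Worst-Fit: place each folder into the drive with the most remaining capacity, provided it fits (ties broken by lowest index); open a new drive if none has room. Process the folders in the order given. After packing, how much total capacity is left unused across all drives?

7

Put 1 GB in drive 1; 7 GB remain.
Put 6 GB in drive 1; 1 GB remain.
Put 1 GB in drive 1; 0 GB remain.
Put 6 GB in drive 2; 2 GB remain.
Put 1 GB in drive 2; 1 GB remain.
Put 3 GB in drive 3; 5 GB remain.
Put 1 GB in drive 3; 4 GB remain.
Put 5 GB in drive 4; 3 GB remain.
Put 1 GB in drive 3; 3 GB remain.
4 drives × 8 GB = 32 GB; used 25 GB; unused 7 GB.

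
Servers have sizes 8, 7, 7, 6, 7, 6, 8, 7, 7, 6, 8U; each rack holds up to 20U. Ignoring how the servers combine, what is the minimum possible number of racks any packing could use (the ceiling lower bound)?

4

Total size = 8 + 7 + 7 + 6 + 7 + 6 + 8 + 7 + 7 + 6 + 8 = 77U.
⌈77 / 20⌉ = 4.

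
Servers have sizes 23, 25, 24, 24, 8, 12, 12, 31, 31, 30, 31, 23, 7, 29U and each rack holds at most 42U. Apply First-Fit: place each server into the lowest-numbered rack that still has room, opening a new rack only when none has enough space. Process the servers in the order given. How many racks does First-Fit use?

23U → rack 1 (remaining 19U)
25U → rack 2 (remaining 17U)
24U → rack 3 (remaining 18U)
24U → rack 4 (remaining 18U)
8U → rack 1 (remaining 11U)
12U → rack 2 (remaining 5U)
12U → rack 3 (remaining 6U)
31U → rack 5 (remaining 11U)
31U → rack 6 (remaining 11U)
30U → rack 7 (remaining 12U)
31U → rack 8 (remaining 11U)
23U → rack 9 (remaining 19U)
7U → rack 1 (remaining 4U)
29U → rack 10 (remaining 13U)
Final racks: [23,8,7] [25,12] [24,12] [24] [31] [31] [30] [31] [23] [29].

10 racks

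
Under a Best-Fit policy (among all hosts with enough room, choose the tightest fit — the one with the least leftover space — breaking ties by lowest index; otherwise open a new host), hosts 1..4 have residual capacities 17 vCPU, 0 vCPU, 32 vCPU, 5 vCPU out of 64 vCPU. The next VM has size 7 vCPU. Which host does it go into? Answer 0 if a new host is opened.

Hosts with room: host 1 (17 vCPU), host 3 (32 vCPU).
Tightest fit is host 1 with 17 vCPU free.

1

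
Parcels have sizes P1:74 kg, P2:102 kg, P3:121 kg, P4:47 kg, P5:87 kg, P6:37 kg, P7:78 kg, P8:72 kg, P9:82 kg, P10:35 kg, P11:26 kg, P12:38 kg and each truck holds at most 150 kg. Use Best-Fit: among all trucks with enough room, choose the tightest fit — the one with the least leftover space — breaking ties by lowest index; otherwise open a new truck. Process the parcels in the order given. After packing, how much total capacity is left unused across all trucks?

P1 (74 kg) → truck 1 (remaining 76 kg)
P2 (102 kg) → truck 2 (remaining 48 kg)
P3 (121 kg) → truck 3 (remaining 29 kg)
P4 (47 kg) → truck 2 (remaining 1 kg)
P5 (87 kg) → truck 4 (remaining 63 kg)
P6 (37 kg) → truck 4 (remaining 26 kg)
P7 (78 kg) → truck 5 (remaining 72 kg)
P8 (72 kg) → truck 5 (remaining 0 kg)
P9 (82 kg) → truck 6 (remaining 68 kg)
P10 (35 kg) → truck 6 (remaining 33 kg)
P11 (26 kg) → truck 4 (remaining 0 kg)
P12 (38 kg) → truck 1 (remaining 38 kg)
6 trucks × 150 kg = 900 kg; used 799 kg; unused 101 kg.

101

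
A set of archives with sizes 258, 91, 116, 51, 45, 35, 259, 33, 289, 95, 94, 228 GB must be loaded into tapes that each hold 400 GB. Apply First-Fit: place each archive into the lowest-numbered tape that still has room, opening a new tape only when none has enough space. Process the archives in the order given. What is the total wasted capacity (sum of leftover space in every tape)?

tape 1: place 258 GB, 142 GB left
tape 1: place 91 GB, 51 GB left
tape 2: place 116 GB, 284 GB left
tape 1: place 51 GB, 0 GB left
tape 2: place 45 GB, 239 GB left
tape 2: place 35 GB, 204 GB left
tape 3: place 259 GB, 141 GB left
tape 2: place 33 GB, 171 GB left
tape 4: place 289 GB, 111 GB left
tape 2: place 95 GB, 76 GB left
tape 3: place 94 GB, 47 GB left
tape 5: place 228 GB, 172 GB left
5 tapes × 400 GB = 2000 GB; used 1594 GB; unused 406 GB.

406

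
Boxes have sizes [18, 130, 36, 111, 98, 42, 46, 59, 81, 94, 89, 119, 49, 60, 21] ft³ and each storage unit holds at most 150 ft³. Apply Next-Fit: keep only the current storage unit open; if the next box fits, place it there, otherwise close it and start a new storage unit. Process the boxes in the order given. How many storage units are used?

9 storage units

storage unit 1: place 18 ft³, 132 ft³ left
storage unit 1: place 130 ft³, 2 ft³ left
storage unit 2: place 36 ft³, 114 ft³ left
storage unit 2: place 111 ft³, 3 ft³ left
storage unit 3: place 98 ft³, 52 ft³ left
storage unit 3: place 42 ft³, 10 ft³ left
storage unit 4: place 46 ft³, 104 ft³ left
storage unit 4: place 59 ft³, 45 ft³ left
storage unit 5: place 81 ft³, 69 ft³ left
storage unit 6: place 94 ft³, 56 ft³ left
storage unit 7: place 89 ft³, 61 ft³ left
storage unit 8: place 119 ft³, 31 ft³ left
storage unit 9: place 49 ft³, 101 ft³ left
storage unit 9: place 60 ft³, 41 ft³ left
storage unit 9: place 21 ft³, 20 ft³ left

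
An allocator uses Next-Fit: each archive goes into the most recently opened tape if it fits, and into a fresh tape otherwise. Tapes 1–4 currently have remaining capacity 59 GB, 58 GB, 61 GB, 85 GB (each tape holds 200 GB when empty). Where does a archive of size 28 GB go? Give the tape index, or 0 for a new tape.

Next-Fit only looks at tape 4, which has 85 GB free.
28 GB fits there.

4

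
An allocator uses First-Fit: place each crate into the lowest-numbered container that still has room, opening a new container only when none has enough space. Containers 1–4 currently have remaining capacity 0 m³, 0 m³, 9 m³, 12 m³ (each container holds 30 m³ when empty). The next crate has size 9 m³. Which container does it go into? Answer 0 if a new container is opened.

Containers with room: container 3 (9 m³), container 4 (12 m³).
The first with room is container 3.

3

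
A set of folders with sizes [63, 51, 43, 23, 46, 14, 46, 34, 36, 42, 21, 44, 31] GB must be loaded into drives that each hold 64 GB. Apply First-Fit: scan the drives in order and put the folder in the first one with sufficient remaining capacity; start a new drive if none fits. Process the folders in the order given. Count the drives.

10

Put 63 GB in drive 1; 1 GB remain.
Put 51 GB in drive 2; 13 GB remain.
Put 43 GB in drive 3; 21 GB remain.
Put 23 GB in drive 4; 41 GB remain.
Put 46 GB in drive 5; 18 GB remain.
Put 14 GB in drive 3; 7 GB remain.
Put 46 GB in drive 6; 18 GB remain.
Put 34 GB in drive 4; 7 GB remain.
Put 36 GB in drive 7; 28 GB remain.
Put 42 GB in drive 8; 22 GB remain.
Put 21 GB in drive 7; 7 GB remain.
Put 44 GB in drive 9; 20 GB remain.
Put 31 GB in drive 10; 33 GB remain.
Final drives: [63] [51] [43,14] [23,34] [46] [46] [36,21] [42] [44] [31].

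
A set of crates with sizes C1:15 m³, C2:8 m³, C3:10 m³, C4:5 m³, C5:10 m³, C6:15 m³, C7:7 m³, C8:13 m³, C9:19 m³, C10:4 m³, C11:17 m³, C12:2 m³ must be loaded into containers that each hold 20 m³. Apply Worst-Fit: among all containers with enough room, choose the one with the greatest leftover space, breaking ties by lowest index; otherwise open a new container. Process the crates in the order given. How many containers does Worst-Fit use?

7 containers

Put C1 (15 m³) in container 1; 5 m³ remain.
Put C2 (8 m³) in container 2; 12 m³ remain.
Put C3 (10 m³) in container 2; 2 m³ remain.
Put C4 (5 m³) in container 1; 0 m³ remain.
Put C5 (10 m³) in container 3; 10 m³ remain.
Put C6 (15 m³) in container 4; 5 m³ remain.
Put C7 (7 m³) in container 3; 3 m³ remain.
Put C8 (13 m³) in container 5; 7 m³ remain.
Put C9 (19 m³) in container 6; 1 m³ remain.
Put C10 (4 m³) in container 5; 3 m³ remain.
Put C11 (17 m³) in container 7; 3 m³ remain.
Put C12 (2 m³) in container 4; 3 m³ remain.
Final containers: [15,5] [8,10] [10,7] [15,2] [13,4] [19] [17].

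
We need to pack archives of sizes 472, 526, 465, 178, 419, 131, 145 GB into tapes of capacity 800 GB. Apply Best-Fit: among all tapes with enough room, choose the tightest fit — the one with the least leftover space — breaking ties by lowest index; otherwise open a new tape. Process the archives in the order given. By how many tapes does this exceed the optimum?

0

Best-Fit: [472,131,145] [526,178] [465] [419] → 4 tapes.
4 archives exceed 400 GB (half the capacity), and no two of those can share a tape, so at least 4 tapes are needed.
So 4 is already optimal.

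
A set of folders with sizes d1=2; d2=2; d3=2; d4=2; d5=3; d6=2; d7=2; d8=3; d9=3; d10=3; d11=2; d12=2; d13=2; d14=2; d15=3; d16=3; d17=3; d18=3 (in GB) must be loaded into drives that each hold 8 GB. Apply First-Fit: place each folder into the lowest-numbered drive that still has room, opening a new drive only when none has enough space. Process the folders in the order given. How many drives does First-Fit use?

6 drives

Put d1 (2 GB) in drive 1; 6 GB remain.
Put d2 (2 GB) in drive 1; 4 GB remain.
Put d3 (2 GB) in drive 1; 2 GB remain.
Put d4 (2 GB) in drive 1; 0 GB remain.
Put d5 (3 GB) in drive 2; 5 GB remain.
Put d6 (2 GB) in drive 2; 3 GB remain.
Put d7 (2 GB) in drive 2; 1 GB remain.
Put d8 (3 GB) in drive 3; 5 GB remain.
Put d9 (3 GB) in drive 3; 2 GB remain.
Put d10 (3 GB) in drive 4; 5 GB remain.
Put d11 (2 GB) in drive 3; 0 GB remain.
Put d12 (2 GB) in drive 4; 3 GB remain.
Put d13 (2 GB) in drive 4; 1 GB remain.
Put d14 (2 GB) in drive 5; 6 GB remain.
Put d15 (3 GB) in drive 5; 3 GB remain.
Put d16 (3 GB) in drive 5; 0 GB remain.
Put d17 (3 GB) in drive 6; 5 GB remain.
Put d18 (3 GB) in drive 6; 2 GB remain.
Final drives: [2,2,2,2] [3,2,2] [3,3,2] [3,2,2] [2,3,3] [3,3].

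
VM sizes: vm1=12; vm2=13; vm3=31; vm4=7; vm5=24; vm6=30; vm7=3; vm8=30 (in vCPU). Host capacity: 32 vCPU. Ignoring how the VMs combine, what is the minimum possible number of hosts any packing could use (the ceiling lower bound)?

Total size = 12 + 13 + 31 + 7 + 24 + 30 + 3 + 30 = 150 vCPU.
⌈150 / 32⌉ = 5.

5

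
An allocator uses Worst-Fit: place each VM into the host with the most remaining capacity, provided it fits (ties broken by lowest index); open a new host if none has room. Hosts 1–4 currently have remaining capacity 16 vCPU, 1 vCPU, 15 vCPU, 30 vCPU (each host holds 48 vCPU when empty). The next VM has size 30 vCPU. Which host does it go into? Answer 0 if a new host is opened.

4

Hosts with room: host 4 (30 vCPU).
Most room is host 4 with 30 vCPU free.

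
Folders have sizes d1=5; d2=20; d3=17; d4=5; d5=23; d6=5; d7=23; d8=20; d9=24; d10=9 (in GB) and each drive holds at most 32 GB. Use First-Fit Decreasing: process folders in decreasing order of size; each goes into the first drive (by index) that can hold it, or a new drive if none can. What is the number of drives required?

6 drives

Sorted descending: 24, 23, 23, 20, 20, 17, 9, 5, 5, 5.
Put 24 GB in drive 1; 8 GB remain.
Put 23 GB in drive 2; 9 GB remain.
Put 23 GB in drive 3; 9 GB remain.
Put 20 GB in drive 4; 12 GB remain.
Put 20 GB in drive 5; 12 GB remain.
Put 17 GB in drive 6; 15 GB remain.
Put 9 GB in drive 2; 0 GB remain.
Put 5 GB in drive 1; 3 GB remain.
Put 5 GB in drive 3; 4 GB remain.
Put 5 GB in drive 4; 7 GB remain.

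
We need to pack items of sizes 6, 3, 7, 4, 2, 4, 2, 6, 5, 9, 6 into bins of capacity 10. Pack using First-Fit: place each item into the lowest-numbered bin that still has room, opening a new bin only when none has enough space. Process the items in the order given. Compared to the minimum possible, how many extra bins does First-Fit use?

First-Fit: [6,3] [7,2] [4,4,2] [6] [5] [9] [6] → 7 bins.
Total size 54; any packing needs at least ⌈54/10⌉ = 6 bins.
An optimal packing achieves that bound: [9] [7,3] [6,4] [6,4] [6,2,2] [5] → 6 bins.
Excess: 7 − 6 = 1.

1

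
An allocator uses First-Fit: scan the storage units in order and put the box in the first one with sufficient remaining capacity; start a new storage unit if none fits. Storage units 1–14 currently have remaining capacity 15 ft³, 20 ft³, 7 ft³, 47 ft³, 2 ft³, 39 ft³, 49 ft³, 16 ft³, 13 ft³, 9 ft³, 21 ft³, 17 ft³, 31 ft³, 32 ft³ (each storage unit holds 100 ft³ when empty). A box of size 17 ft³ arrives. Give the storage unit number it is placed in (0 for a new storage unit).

2

Storage units with room: storage unit 2 (20 ft³), storage unit 4 (47 ft³), storage unit 6 (39 ft³), storage unit 7 (49 ft³), storage unit 11 (21 ft³), storage unit 12 (17 ft³), storage unit 13 (31 ft³), storage unit 14 (32 ft³).
The first with room is storage unit 2.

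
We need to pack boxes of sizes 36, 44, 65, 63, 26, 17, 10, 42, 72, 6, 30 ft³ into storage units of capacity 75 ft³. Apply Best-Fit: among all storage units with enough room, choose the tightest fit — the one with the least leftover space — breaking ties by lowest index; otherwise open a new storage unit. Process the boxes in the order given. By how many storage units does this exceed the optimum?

Best-Fit: [36,17] [44,26] [65,10] [63,6] [42,30] [72] → 6 storage units.
Total size 411 ft³; any packing needs at least ⌈411/75⌉ = 6 storage units.
So 6 is already optimal.

0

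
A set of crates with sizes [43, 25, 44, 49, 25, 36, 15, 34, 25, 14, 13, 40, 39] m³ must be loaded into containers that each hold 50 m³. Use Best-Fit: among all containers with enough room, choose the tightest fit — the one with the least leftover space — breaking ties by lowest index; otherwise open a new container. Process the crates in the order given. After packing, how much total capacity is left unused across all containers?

container 1: place 43 m³, 7 m³ left
container 2: place 25 m³, 25 m³ left
container 3: place 44 m³, 6 m³ left
container 4: place 49 m³, 1 m³ left
container 2: place 25 m³, 0 m³ left
container 5: place 36 m³, 14 m³ left
container 6: place 15 m³, 35 m³ left
container 6: place 34 m³, 1 m³ left
container 7: place 25 m³, 25 m³ left
container 5: place 14 m³, 0 m³ left
container 7: place 13 m³, 12 m³ left
container 8: place 40 m³, 10 m³ left
container 9: place 39 m³, 11 m³ left
9 containers × 50 m³ = 450 m³; used 402 m³; unused 48 m³.

48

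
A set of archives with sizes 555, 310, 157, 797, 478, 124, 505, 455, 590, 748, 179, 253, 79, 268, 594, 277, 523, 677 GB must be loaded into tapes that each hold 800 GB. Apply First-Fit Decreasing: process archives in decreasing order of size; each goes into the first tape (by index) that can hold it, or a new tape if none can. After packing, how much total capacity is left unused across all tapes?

431

Sorted descending: 797, 748, 677, 594, 590, 555, 523, 505, 478, 455, 310, 277, 268, 253, 179, 157, 124, 79.
797 GB → tape 1 (remaining 3 GB)
748 GB → tape 2 (remaining 52 GB)
677 GB → tape 3 (remaining 123 GB)
594 GB → tape 4 (remaining 206 GB)
590 GB → tape 5 (remaining 210 GB)
555 GB → tape 6 (remaining 245 GB)
523 GB → tape 7 (remaining 277 GB)
505 GB → tape 8 (remaining 295 GB)
478 GB → tape 9 (remaining 322 GB)
455 GB → tape 10 (remaining 345 GB)
310 GB → tape 9 (remaining 12 GB)
277 GB → tape 7 (remaining 0 GB)
268 GB → tape 8 (remaining 27 GB)
253 GB → tape 10 (remaining 92 GB)
179 GB → tape 4 (remaining 27 GB)
157 GB → tape 5 (remaining 53 GB)
124 GB → tape 6 (remaining 121 GB)
79 GB → tape 3 (remaining 44 GB)
10 tapes × 800 GB = 8000 GB; used 7569 GB; unused 431 GB.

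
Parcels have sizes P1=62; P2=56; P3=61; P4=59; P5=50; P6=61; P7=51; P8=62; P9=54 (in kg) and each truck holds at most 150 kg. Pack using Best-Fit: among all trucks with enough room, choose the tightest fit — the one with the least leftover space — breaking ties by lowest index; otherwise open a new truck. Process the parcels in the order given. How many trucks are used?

truck 1: place P1 (62 kg), 88 kg left
truck 1: place P2 (56 kg), 32 kg left
truck 2: place P3 (61 kg), 89 kg left
truck 2: place P4 (59 kg), 30 kg left
truck 3: place P5 (50 kg), 100 kg left
truck 3: place P6 (61 kg), 39 kg left
truck 4: place P7 (51 kg), 99 kg left
truck 4: place P8 (62 kg), 37 kg left
truck 5: place P9 (54 kg), 96 kg left

5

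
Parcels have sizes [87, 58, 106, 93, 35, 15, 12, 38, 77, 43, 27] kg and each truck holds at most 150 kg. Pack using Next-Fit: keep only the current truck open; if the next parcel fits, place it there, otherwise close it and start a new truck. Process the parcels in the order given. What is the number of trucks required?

87 kg → truck 1 (remaining 63 kg)
58 kg → truck 1 (remaining 5 kg)
106 kg → truck 2 (remaining 44 kg)
93 kg → truck 3 (remaining 57 kg)
35 kg → truck 3 (remaining 22 kg)
15 kg → truck 3 (remaining 7 kg)
12 kg → truck 4 (remaining 138 kg)
38 kg → truck 4 (remaining 100 kg)
77 kg → truck 4 (remaining 23 kg)
43 kg → truck 5 (remaining 107 kg)
27 kg → truck 5 (remaining 80 kg)

5 trucks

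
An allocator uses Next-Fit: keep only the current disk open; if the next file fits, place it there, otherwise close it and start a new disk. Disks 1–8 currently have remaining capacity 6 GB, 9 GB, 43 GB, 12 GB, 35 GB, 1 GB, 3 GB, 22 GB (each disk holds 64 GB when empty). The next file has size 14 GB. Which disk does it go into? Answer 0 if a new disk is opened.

8

Next-Fit only looks at disk 8, which has 22 GB free.
14 GB fits there.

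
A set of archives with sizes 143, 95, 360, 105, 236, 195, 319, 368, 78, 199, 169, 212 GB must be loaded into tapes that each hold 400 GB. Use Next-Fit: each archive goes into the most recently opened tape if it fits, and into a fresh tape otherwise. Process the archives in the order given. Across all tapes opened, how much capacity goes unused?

143 GB → tape 1 (remaining 257 GB)
95 GB → tape 1 (remaining 162 GB)
360 GB → tape 2 (remaining 40 GB)
105 GB → tape 3 (remaining 295 GB)
236 GB → tape 3 (remaining 59 GB)
195 GB → tape 4 (remaining 205 GB)
319 GB → tape 5 (remaining 81 GB)
368 GB → tape 6 (remaining 32 GB)
78 GB → tape 7 (remaining 322 GB)
199 GB → tape 7 (remaining 123 GB)
169 GB → tape 8 (remaining 231 GB)
212 GB → tape 8 (remaining 19 GB)
8 tapes × 400 GB = 3200 GB; used 2479 GB; unused 721 GB.

721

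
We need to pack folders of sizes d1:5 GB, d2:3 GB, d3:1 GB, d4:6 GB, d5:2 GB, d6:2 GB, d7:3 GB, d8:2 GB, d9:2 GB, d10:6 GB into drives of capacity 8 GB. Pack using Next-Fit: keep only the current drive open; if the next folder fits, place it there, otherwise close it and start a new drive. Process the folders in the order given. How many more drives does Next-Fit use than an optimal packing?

Next-Fit: [5,3] [1,6] [2,2,3] [2,2] [6] → 5 drives.
Total size 32 GB; any packing needs at least ⌈32/8⌉ = 4 drives.
An optimal packing achieves that bound: [6,2] [6,2] [5,3] [3,2,2,1] → 4 drives.
Excess: 5 − 4 = 1.

1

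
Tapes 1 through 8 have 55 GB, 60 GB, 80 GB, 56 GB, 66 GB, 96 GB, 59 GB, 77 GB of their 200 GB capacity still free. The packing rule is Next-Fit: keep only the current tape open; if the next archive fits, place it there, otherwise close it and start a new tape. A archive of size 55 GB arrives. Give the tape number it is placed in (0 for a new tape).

8

Next-Fit only looks at tape 8, which has 77 GB free.
55 GB fits there.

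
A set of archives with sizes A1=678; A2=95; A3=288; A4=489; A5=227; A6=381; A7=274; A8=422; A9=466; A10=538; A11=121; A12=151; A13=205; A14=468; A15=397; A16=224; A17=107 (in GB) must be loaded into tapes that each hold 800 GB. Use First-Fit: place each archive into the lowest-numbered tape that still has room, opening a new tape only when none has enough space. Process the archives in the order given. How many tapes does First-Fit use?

tape 1: place A1 (678 GB), 122 GB left
tape 1: place A2 (95 GB), 27 GB left
tape 2: place A3 (288 GB), 512 GB left
tape 2: place A4 (489 GB), 23 GB left
tape 3: place A5 (227 GB), 573 GB left
tape 3: place A6 (381 GB), 192 GB left
tape 4: place A7 (274 GB), 526 GB left
tape 4: place A8 (422 GB), 104 GB left
tape 5: place A9 (466 GB), 334 GB left
tape 6: place A10 (538 GB), 262 GB left
tape 3: place A11 (121 GB), 71 GB left
tape 5: place A12 (151 GB), 183 GB left
tape 6: place A13 (205 GB), 57 GB left
tape 7: place A14 (468 GB), 332 GB left
tape 8: place A15 (397 GB), 403 GB left
tape 7: place A16 (224 GB), 108 GB left
tape 5: place A17 (107 GB), 76 GB left
Final tapes: [678,95] [288,489] [227,381,121] [274,422] [466,151,107] [538,205] [468,224] [397].

8 tapes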